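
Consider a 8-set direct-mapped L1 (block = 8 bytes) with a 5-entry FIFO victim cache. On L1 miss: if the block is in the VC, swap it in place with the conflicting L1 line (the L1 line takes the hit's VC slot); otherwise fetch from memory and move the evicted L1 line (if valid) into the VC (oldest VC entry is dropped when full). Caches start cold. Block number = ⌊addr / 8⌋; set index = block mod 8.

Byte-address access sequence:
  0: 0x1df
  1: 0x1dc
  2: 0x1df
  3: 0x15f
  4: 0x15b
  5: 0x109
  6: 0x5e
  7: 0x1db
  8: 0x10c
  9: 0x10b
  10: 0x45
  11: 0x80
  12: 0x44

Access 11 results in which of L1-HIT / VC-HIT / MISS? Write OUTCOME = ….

  [0] addr=0x1df blk=59 s=3: MISS | VC []
  [1] addr=0x1dc blk=59 s=3: L1-HIT | VC []
  [2] addr=0x1df blk=59 s=3: L1-HIT | VC []
  [3] addr=0x15f blk=43 s=3: MISS | VC [59]
  [4] addr=0x15b blk=43 s=3: L1-HIT | VC [59]
  [5] addr=0x109 blk=33 s=1: MISS | VC [59]
  [6] addr=0x5e blk=11 s=3: MISS | VC [59, 43]
  [7] addr=0x1db blk=59 s=3: VC-HIT | VC [11, 43]
  [8] addr=0x10c blk=33 s=1: L1-HIT | VC [11, 43]
  [9] addr=0x10b blk=33 s=1: L1-HIT | VC [11, 43]
  [10] addr=0x45 blk=8 s=0: MISS | VC [11, 43]
  [11] addr=0x80 blk=16 s=0: MISS | VC [11, 43, 8]
  [12] addr=0x44 blk=8 s=0: VC-HIT | VC [11, 43, 16]

OUTCOME = MISS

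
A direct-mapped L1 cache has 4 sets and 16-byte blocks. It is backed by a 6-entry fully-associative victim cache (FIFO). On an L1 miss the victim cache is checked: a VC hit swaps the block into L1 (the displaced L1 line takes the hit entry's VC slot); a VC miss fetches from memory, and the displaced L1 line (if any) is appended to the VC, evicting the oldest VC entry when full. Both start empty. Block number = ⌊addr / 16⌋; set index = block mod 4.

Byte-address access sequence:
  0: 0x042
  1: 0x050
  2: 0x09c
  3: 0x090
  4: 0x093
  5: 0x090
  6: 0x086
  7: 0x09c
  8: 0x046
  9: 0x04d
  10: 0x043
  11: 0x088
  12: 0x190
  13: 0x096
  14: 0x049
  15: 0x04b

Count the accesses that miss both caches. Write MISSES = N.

#0 0x42→b4/s0 MISS; vc=[]
#1 0x50→b5/s1 MISS; vc=[]
#2 0x9c→b9/s1 MISS; vc=[5]
#3 0x90→b9/s1 L1-HIT; vc=[5]
#4 0x93→b9/s1 L1-HIT; vc=[5]
#5 0x90→b9/s1 L1-HIT; vc=[5]
#6 0x86→b8/s0 MISS; vc=[5,4]
#7 0x9c→b9/s1 L1-HIT; vc=[5,4]
#8 0x46→b4/s0 VC-HIT; vc=[5,8]
#9 0x4d→b4/s0 L1-HIT; vc=[5,8]
#10 0x43→b4/s0 L1-HIT; vc=[5,8]
#11 0x88→b8/s0 VC-HIT; vc=[5,4]
#12 0x190→b25/s1 MISS; vc=[5,4,9]
#13 0x96→b9/s1 VC-HIT; vc=[5,4,25]
#14 0x49→b4/s0 VC-HIT; vc=[5,8,25]
#15 0x4b→b4/s0 L1-HIT; vc=[5,8,25]

MISSES = 5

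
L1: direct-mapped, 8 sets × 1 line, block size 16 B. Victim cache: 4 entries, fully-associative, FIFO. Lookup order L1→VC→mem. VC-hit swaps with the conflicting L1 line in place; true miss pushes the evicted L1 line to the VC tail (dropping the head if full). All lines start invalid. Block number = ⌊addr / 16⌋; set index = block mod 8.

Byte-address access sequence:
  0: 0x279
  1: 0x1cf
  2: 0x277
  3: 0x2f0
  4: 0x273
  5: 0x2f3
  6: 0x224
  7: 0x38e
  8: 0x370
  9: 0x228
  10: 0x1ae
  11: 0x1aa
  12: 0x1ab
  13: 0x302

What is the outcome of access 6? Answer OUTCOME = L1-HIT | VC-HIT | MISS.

0: 0x279 (blk 39, set 7) → MISS  vc=[]
1: 0x1cf (blk 28, set 4) → MISS  vc=[]
2: 0x277 (blk 39, set 7) → L1-HIT  vc=[]
3: 0x2f0 (blk 47, set 7) → MISS  vc=[39]
4: 0x273 (blk 39, set 7) → VC-HIT  vc=[47]
5: 0x2f3 (blk 47, set 7) → VC-HIT  vc=[39]
6: 0x224 (blk 34, set 2) → MISS  vc=[39]
7: 0x38e (blk 56, set 0) → MISS  vc=[39]
8: 0x370 (blk 55, set 7) → MISS  vc=[39, 47]
9: 0x228 (blk 34, set 2) → L1-HIT  vc=[39, 47]
10: 0x1ae (blk 26, set 2) → MISS  vc=[39, 47, 34]
11: 0x1aa (blk 26, set 2) → L1-HIT  vc=[39, 47, 34]
12: 0x1ab (blk 26, set 2) → L1-HIT  vc=[39, 47, 34]
13: 0x302 (blk 48, set 0) → MISS  vc=[39, 47, 34, 56]

OUTCOME = MISS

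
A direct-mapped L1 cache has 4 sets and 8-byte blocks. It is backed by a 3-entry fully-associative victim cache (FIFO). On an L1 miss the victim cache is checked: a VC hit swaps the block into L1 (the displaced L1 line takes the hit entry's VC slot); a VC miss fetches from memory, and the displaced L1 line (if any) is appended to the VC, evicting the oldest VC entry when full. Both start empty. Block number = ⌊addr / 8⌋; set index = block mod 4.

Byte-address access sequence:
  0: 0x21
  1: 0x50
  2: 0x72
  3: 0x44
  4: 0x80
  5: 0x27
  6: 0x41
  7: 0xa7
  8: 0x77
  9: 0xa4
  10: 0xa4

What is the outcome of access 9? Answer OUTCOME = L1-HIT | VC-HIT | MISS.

OUTCOME = L1-HIT

#0 0x21→b4/s0 MISS; vc=[]
#1 0x50→b10/s2 MISS; vc=[]
#2 0x72→b14/s2 MISS; vc=[10]
#3 0x44→b8/s0 MISS; vc=[10,4]
#4 0x80→b16/s0 MISS; vc=[10,4,8]
#5 0x27→b4/s0 VC-HIT; vc=[10,16,8]
#6 0x41→b8/s0 VC-HIT; vc=[10,16,4]
#7 0xa7→b20/s0 MISS; vc=[16,4,8]
#8 0x77→b14/s2 L1-HIT; vc=[16,4,8]
#9 0xa4→b20/s0 L1-HIT; vc=[16,4,8]
#10 0xa4→b20/s0 L1-HIT; vc=[16,4,8]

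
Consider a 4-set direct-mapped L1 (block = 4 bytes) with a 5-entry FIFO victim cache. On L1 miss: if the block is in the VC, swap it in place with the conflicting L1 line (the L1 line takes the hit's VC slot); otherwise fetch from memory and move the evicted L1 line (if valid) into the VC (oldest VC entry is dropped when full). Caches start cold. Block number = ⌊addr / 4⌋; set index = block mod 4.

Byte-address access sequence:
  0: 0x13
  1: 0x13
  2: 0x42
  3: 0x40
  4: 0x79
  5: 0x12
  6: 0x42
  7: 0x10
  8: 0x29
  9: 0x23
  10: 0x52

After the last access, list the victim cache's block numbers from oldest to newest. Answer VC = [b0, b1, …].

0: 0x13 (blk 4, set 0) → MISS  vc=[]
1: 0x13 (blk 4, set 0) → L1-HIT  vc=[]
2: 0x42 (blk 16, set 0) → MISS  vc=[4]
3: 0x40 (blk 16, set 0) → L1-HIT  vc=[4]
4: 0x79 (blk 30, set 2) → MISS  vc=[4]
5: 0x12 (blk 4, set 0) → VC-HIT  vc=[16]
6: 0x42 (blk 16, set 0) → VC-HIT  vc=[4]
7: 0x10 (blk 4, set 0) → VC-HIT  vc=[16]
8: 0x29 (blk 10, set 2) → MISS  vc=[16, 30]
9: 0x23 (blk 8, set 0) → MISS  vc=[16, 30, 4]
10: 0x52 (blk 20, set 0) → MISS  vc=[16, 30, 4, 8]

VC = [16, 30, 4, 8]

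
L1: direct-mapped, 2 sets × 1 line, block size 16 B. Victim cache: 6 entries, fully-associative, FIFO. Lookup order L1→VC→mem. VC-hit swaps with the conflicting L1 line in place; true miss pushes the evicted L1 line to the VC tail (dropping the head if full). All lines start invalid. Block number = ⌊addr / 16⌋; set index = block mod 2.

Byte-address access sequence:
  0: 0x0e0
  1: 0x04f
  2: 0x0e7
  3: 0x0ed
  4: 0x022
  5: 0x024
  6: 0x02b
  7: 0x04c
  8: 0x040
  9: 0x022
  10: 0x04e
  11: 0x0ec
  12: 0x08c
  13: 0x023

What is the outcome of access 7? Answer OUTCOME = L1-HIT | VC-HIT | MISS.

0: 0xe0 (blk 14, set 0) → MISS  vc=[]
1: 0x4f (blk 4, set 0) → MISS  vc=[14]
2: 0xe7 (blk 14, set 0) → VC-HIT  vc=[4]
3: 0xed (blk 14, set 0) → L1-HIT  vc=[4]
4: 0x22 (blk 2, set 0) → MISS  vc=[4, 14]
5: 0x24 (blk 2, set 0) → L1-HIT  vc=[4, 14]
6: 0x2b (blk 2, set 0) → L1-HIT  vc=[4, 14]
7: 0x4c (blk 4, set 0) → VC-HIT  vc=[2, 14]
8: 0x40 (blk 4, set 0) → L1-HIT  vc=[2, 14]
9: 0x22 (blk 2, set 0) → VC-HIT  vc=[4, 14]
10: 0x4e (blk 4, set 0) → VC-HIT  vc=[2, 14]
11: 0xec (blk 14, set 0) → VC-HIT  vc=[2, 4]
12: 0x8c (blk 8, set 0) → MISS  vc=[2, 4, 14]
13: 0x23 (blk 2, set 0) → VC-HIT  vc=[8, 4, 14]

OUTCOME = VC-HIT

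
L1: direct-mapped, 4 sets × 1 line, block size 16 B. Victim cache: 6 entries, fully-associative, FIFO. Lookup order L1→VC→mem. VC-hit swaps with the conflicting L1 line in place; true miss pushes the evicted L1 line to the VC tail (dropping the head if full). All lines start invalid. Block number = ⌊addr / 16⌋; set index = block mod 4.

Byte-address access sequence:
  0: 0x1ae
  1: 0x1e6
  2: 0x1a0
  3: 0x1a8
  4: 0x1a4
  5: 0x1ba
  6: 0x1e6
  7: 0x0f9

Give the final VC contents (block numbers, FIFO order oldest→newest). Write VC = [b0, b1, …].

#0 0x1ae→b26/s2 MISS; vc=[]
#1 0x1e6→b30/s2 MISS; vc=[26]
#2 0x1a0→b26/s2 VC-HIT; vc=[30]
#3 0x1a8→b26/s2 L1-HIT; vc=[30]
#4 0x1a4→b26/s2 L1-HIT; vc=[30]
#5 0x1ba→b27/s3 MISS; vc=[30]
#6 0x1e6→b30/s2 VC-HIT; vc=[26]
#7 0xf9→b15/s3 MISS; vc=[26,27]

VC = [26, 27]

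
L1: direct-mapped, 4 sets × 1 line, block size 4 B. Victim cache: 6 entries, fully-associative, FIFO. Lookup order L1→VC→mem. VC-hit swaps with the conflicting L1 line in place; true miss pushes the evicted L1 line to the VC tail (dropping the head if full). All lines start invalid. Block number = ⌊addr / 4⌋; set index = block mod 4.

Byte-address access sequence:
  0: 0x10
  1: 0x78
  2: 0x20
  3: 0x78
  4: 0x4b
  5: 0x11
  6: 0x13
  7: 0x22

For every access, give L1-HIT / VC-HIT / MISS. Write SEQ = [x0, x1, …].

  [0] addr=0x10 blk=4 s=0: MISS | VC []
  [1] addr=0x78 blk=30 s=2: MISS | VC []
  [2] addr=0x20 blk=8 s=0: MISS | VC [4]
  [3] addr=0x78 blk=30 s=2: L1-HIT | VC [4]
  [4] addr=0x4b blk=18 s=2: MISS | VC [4, 30]
  [5] addr=0x11 blk=4 s=0: VC-HIT | VC [8, 30]
  [6] addr=0x13 blk=4 s=0: L1-HIT | VC [8, 30]
  [7] addr=0x22 blk=8 s=0: VC-HIT | VC [4, 30]

SEQ = [MISS, MISS, MISS, L1-HIT, MISS, VC-HIT, L1-HIT, VC-HIT]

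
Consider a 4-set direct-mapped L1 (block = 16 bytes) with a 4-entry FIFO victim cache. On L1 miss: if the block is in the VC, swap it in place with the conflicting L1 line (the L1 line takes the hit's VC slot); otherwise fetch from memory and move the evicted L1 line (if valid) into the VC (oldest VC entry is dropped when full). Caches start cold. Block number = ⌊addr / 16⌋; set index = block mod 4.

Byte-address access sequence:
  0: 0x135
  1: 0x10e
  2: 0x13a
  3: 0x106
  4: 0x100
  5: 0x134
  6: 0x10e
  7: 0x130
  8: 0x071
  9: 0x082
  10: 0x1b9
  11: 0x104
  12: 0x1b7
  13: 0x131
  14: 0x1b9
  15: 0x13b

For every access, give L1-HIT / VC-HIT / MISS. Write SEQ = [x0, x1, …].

0: 0x135 (blk 19, set 3) → MISS  vc=[]
1: 0x10e (blk 16, set 0) → MISS  vc=[]
2: 0x13a (blk 19, set 3) → L1-HIT  vc=[]
3: 0x106 (blk 16, set 0) → L1-HIT  vc=[]
4: 0x100 (blk 16, set 0) → L1-HIT  vc=[]
5: 0x134 (blk 19, set 3) → L1-HIT  vc=[]
6: 0x10e (blk 16, set 0) → L1-HIT  vc=[]
7: 0x130 (blk 19, set 3) → L1-HIT  vc=[]
8: 0x71 (blk 7, set 3) → MISS  vc=[19]
9: 0x82 (blk 8, set 0) → MISS  vc=[19, 16]
10: 0x1b9 (blk 27, set 3) → MISS  vc=[19, 16, 7]
11: 0x104 (blk 16, set 0) → VC-HIT  vc=[19, 8, 7]
12: 0x1b7 (blk 27, set 3) → L1-HIT  vc=[19, 8, 7]
13: 0x131 (blk 19, set 3) → VC-HIT  vc=[27, 8, 7]
14: 0x1b9 (blk 27, set 3) → VC-HIT  vc=[19, 8, 7]
15: 0x13b (blk 19, set 3) → VC-HIT  vc=[27, 8, 7]

SEQ = [MISS, MISS, L1-HIT, L1-HIT, L1-HIT, L1-HIT, L1-HIT, L1-HIT, MISS, MISS, MISS, VC-HIT, L1-HIT, VC-HIT, VC-HIT, VC-HIT]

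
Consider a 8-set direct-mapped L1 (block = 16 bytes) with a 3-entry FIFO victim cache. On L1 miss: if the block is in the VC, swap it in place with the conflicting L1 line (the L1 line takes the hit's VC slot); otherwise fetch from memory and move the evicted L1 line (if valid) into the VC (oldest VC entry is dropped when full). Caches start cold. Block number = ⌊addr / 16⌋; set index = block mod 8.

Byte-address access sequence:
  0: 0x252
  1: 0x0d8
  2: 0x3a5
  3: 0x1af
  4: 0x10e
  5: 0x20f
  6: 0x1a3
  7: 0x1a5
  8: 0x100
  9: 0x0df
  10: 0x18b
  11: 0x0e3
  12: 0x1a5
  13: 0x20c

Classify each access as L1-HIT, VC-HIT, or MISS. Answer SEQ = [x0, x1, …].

SEQ = [MISS, MISS, MISS, MISS, MISS, MISS, L1-HIT, L1-HIT, VC-HIT, L1-HIT, MISS, MISS, L1-HIT, VC-HIT]

#0 0x252→b37/s5 MISS; vc=[]
#1 0xd8→b13/s5 MISS; vc=[37]
#2 0x3a5→b58/s2 MISS; vc=[37]
#3 0x1af→b26/s2 MISS; vc=[37,58]
#4 0x10e→b16/s0 MISS; vc=[37,58]
#5 0x20f→b32/s0 MISS; vc=[37,58,16]
#6 0x1a3→b26/s2 L1-HIT; vc=[37,58,16]
#7 0x1a5→b26/s2 L1-HIT; vc=[37,58,16]
#8 0x100→b16/s0 VC-HIT; vc=[37,58,32]
#9 0xdf→b13/s5 L1-HIT; vc=[37,58,32]
#10 0x18b→b24/s0 MISS; vc=[58,32,16]
#11 0xe3→b14/s6 MISS; vc=[58,32,16]
#12 0x1a5→b26/s2 L1-HIT; vc=[58,32,16]
#13 0x20c→b32/s0 VC-HIT; vc=[58,24,16]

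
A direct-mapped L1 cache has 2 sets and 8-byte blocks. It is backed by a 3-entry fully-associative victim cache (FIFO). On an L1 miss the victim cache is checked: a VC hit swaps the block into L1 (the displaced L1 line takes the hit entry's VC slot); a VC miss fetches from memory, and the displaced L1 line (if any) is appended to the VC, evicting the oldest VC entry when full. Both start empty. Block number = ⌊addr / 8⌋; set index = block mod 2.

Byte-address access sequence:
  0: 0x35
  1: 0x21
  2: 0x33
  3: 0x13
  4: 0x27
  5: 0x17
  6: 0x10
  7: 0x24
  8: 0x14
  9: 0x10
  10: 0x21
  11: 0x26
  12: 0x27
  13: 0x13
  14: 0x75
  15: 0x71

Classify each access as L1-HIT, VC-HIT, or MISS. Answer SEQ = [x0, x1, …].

SEQ = [MISS, MISS, VC-HIT, MISS, VC-HIT, VC-HIT, L1-HIT, VC-HIT, VC-HIT, L1-HIT, VC-HIT, L1-HIT, L1-HIT, VC-HIT, MISS, L1-HIT]

  [0] addr=0x35 blk=6 s=0: MISS | VC []
  [1] addr=0x21 blk=4 s=0: MISS | VC [6]
  [2] addr=0x33 blk=6 s=0: VC-HIT | VC [4]
  [3] addr=0x13 blk=2 s=0: MISS | VC [4, 6]
  [4] addr=0x27 blk=4 s=0: VC-HIT | VC [2, 6]
  [5] addr=0x17 blk=2 s=0: VC-HIT | VC [4, 6]
  [6] addr=0x10 blk=2 s=0: L1-HIT | VC [4, 6]
  [7] addr=0x24 blk=4 s=0: VC-HIT | VC [2, 6]
  [8] addr=0x14 blk=2 s=0: VC-HIT | VC [4, 6]
  [9] addr=0x10 blk=2 s=0: L1-HIT | VC [4, 6]
  [10] addr=0x21 blk=4 s=0: VC-HIT | VC [2, 6]
  [11] addr=0x26 blk=4 s=0: L1-HIT | VC [2, 6]
  [12] addr=0x27 blk=4 s=0: L1-HIT | VC [2, 6]
  [13] addr=0x13 blk=2 s=0: VC-HIT | VC [4, 6]
  [14] addr=0x75 blk=14 s=0: MISS | VC [4, 6, 2]
  [15] addr=0x71 blk=14 s=0: L1-HIT | VC [4, 6, 2]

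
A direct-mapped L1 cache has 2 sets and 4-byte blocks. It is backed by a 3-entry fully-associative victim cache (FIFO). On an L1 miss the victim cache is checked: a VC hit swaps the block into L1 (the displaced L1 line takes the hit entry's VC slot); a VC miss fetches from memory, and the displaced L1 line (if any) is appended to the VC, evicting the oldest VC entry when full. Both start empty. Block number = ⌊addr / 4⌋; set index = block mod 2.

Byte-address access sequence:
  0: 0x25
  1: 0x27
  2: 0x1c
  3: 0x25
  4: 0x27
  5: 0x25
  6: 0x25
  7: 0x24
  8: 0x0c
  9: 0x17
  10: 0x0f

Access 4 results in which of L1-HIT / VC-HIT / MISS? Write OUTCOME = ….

OUTCOME = L1-HIT

#0 0x25→b9/s1 MISS; vc=[]
#1 0x27→b9/s1 L1-HIT; vc=[]
#2 0x1c→b7/s1 MISS; vc=[9]
#3 0x25→b9/s1 VC-HIT; vc=[7]
#4 0x27→b9/s1 L1-HIT; vc=[7]
#5 0x25→b9/s1 L1-HIT; vc=[7]
#6 0x25→b9/s1 L1-HIT; vc=[7]
#7 0x24→b9/s1 L1-HIT; vc=[7]
#8 0xc→b3/s1 MISS; vc=[7,9]
#9 0x17→b5/s1 MISS; vc=[7,9,3]
#10 0xf→b3/s1 VC-HIT; vc=[7,9,5]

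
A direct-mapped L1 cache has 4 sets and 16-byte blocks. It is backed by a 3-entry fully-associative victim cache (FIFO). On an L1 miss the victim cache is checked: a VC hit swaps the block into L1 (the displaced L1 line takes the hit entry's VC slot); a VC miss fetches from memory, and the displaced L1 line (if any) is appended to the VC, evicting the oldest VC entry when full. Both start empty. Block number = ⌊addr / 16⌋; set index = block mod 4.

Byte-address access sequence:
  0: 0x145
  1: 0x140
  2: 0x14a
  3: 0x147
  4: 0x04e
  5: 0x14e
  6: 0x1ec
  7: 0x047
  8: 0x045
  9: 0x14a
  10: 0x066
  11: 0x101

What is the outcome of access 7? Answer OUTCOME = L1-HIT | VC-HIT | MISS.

#0 0x145→b20/s0 MISS; vc=[]
#1 0x140→b20/s0 L1-HIT; vc=[]
#2 0x14a→b20/s0 L1-HIT; vc=[]
#3 0x147→b20/s0 L1-HIT; vc=[]
#4 0x4e→b4/s0 MISS; vc=[20]
#5 0x14e→b20/s0 VC-HIT; vc=[4]
#6 0x1ec→b30/s2 MISS; vc=[4]
#7 0x47→b4/s0 VC-HIT; vc=[20]
#8 0x45→b4/s0 L1-HIT; vc=[20]
#9 0x14a→b20/s0 VC-HIT; vc=[4]
#10 0x66→b6/s2 MISS; vc=[4,30]
#11 0x101→b16/s0 MISS; vc=[4,30,20]

OUTCOME = VC-HIT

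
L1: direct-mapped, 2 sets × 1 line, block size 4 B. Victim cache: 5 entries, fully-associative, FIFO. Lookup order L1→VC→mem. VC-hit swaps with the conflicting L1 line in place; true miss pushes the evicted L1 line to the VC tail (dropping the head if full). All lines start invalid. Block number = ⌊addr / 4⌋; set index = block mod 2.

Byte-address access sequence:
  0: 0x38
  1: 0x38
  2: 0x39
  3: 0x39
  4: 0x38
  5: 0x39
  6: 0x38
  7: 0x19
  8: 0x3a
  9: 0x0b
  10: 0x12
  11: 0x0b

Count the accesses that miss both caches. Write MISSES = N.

MISSES = 4

#0 0x38→b14/s0 MISS; vc=[]
#1 0x38→b14/s0 L1-HIT; vc=[]
#2 0x39→b14/s0 L1-HIT; vc=[]
#3 0x39→b14/s0 L1-HIT; vc=[]
#4 0x38→b14/s0 L1-HIT; vc=[]
#5 0x39→b14/s0 L1-HIT; vc=[]
#6 0x38→b14/s0 L1-HIT; vc=[]
#7 0x19→b6/s0 MISS; vc=[14]
#8 0x3a→b14/s0 VC-HIT; vc=[6]
#9 0xb→b2/s0 MISS; vc=[6,14]
#10 0x12→b4/s0 MISS; vc=[6,14,2]
#11 0xb→b2/s0 VC-HIT; vc=[6,14,4]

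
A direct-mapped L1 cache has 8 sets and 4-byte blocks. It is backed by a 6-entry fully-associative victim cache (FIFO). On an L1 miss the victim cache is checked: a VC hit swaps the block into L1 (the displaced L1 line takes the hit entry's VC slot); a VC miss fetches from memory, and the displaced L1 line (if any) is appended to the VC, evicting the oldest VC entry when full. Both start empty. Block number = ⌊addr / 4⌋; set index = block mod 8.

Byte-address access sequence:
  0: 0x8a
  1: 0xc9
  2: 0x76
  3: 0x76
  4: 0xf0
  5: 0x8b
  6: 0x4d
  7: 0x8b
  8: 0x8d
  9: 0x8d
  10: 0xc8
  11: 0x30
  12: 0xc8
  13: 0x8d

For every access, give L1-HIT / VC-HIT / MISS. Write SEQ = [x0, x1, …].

SEQ = [MISS, MISS, MISS, L1-HIT, MISS, VC-HIT, MISS, L1-HIT, MISS, L1-HIT, VC-HIT, MISS, L1-HIT, L1-HIT]

0: 0x8a (blk 34, set 2) → MISS  vc=[]
1: 0xc9 (blk 50, set 2) → MISS  vc=[34]
2: 0x76 (blk 29, set 5) → MISS  vc=[34]
3: 0x76 (blk 29, set 5) → L1-HIT  vc=[34]
4: 0xf0 (blk 60, set 4) → MISS  vc=[34]
5: 0x8b (blk 34, set 2) → VC-HIT  vc=[50]
6: 0x4d (blk 19, set 3) → MISS  vc=[50]
7: 0x8b (blk 34, set 2) → L1-HIT  vc=[50]
8: 0x8d (blk 35, set 3) → MISS  vc=[50, 19]
9: 0x8d (blk 35, set 3) → L1-HIT  vc=[50, 19]
10: 0xc8 (blk 50, set 2) → VC-HIT  vc=[34, 19]
11: 0x30 (blk 12, set 4) → MISS  vc=[34, 19, 60]
12: 0xc8 (blk 50, set 2) → L1-HIT  vc=[34, 19, 60]
13: 0x8d (blk 35, set 3) → L1-HIT  vc=[34, 19, 60]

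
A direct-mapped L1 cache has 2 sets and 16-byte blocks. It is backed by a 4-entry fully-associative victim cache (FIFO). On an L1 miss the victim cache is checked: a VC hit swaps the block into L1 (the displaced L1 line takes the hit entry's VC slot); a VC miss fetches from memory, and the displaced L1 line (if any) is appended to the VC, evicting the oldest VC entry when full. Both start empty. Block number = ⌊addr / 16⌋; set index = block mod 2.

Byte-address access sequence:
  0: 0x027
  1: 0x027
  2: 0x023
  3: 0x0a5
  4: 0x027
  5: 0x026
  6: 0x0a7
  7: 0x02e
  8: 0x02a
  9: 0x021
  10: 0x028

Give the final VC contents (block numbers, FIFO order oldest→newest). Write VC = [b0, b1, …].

VC = [10]

#0 0x27→b2/s0 MISS; vc=[]
#1 0x27→b2/s0 L1-HIT; vc=[]
#2 0x23→b2/s0 L1-HIT; vc=[]
#3 0xa5→b10/s0 MISS; vc=[2]
#4 0x27→b2/s0 VC-HIT; vc=[10]
#5 0x26→b2/s0 L1-HIT; vc=[10]
#6 0xa7→b10/s0 VC-HIT; vc=[2]
#7 0x2e→b2/s0 VC-HIT; vc=[10]
#8 0x2a→b2/s0 L1-HIT; vc=[10]
#9 0x21→b2/s0 L1-HIT; vc=[10]
#10 0x28→b2/s0 L1-HIT; vc=[10]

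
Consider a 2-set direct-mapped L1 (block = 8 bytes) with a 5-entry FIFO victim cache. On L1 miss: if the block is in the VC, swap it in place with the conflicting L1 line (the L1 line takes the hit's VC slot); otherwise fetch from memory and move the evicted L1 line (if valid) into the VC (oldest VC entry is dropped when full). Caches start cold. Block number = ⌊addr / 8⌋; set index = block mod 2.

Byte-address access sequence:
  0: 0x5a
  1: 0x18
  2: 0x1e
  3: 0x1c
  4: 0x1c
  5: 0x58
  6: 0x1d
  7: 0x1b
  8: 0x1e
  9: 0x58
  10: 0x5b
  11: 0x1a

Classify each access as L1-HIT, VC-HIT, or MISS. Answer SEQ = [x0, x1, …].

SEQ = [MISS, MISS, L1-HIT, L1-HIT, L1-HIT, VC-HIT, VC-HIT, L1-HIT, L1-HIT, VC-HIT, L1-HIT, VC-HIT]

  [0] addr=0x5a blk=11 s=1: MISS | VC []
  [1] addr=0x18 blk=3 s=1: MISS | VC [11]
  [2] addr=0x1e blk=3 s=1: L1-HIT | VC [11]
  [3] addr=0x1c blk=3 s=1: L1-HIT | VC [11]
  [4] addr=0x1c blk=3 s=1: L1-HIT | VC [11]
  [5] addr=0x58 blk=11 s=1: VC-HIT | VC [3]
  [6] addr=0x1d blk=3 s=1: VC-HIT | VC [11]
  [7] addr=0x1b blk=3 s=1: L1-HIT | VC [11]
  [8] addr=0x1e blk=3 s=1: L1-HIT | VC [11]
  [9] addr=0x58 blk=11 s=1: VC-HIT | VC [3]
  [10] addr=0x5b blk=11 s=1: L1-HIT | VC [3]
  [11] addr=0x1a blk=3 s=1: VC-HIT | VC [11]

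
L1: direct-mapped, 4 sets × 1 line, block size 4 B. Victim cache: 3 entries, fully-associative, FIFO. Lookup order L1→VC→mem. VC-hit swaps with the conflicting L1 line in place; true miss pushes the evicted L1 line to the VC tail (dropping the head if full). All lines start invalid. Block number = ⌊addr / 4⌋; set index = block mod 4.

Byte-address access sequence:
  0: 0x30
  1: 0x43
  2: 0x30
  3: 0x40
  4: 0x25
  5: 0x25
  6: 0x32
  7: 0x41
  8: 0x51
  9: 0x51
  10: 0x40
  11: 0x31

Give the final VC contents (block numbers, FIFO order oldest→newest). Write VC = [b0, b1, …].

VC = [16, 20]

  [0] addr=0x30 blk=12 s=0: MISS | VC []
  [1] addr=0x43 blk=16 s=0: MISS | VC [12]
  [2] addr=0x30 blk=12 s=0: VC-HIT | VC [16]
  [3] addr=0x40 blk=16 s=0: VC-HIT | VC [12]
  [4] addr=0x25 blk=9 s=1: MISS | VC [12]
  [5] addr=0x25 blk=9 s=1: L1-HIT | VC [12]
  [6] addr=0x32 blk=12 s=0: VC-HIT | VC [16]
  [7] addr=0x41 blk=16 s=0: VC-HIT | VC [12]
  [8] addr=0x51 blk=20 s=0: MISS | VC [12, 16]
  [9] addr=0x51 blk=20 s=0: L1-HIT | VC [12, 16]
  [10] addr=0x40 blk=16 s=0: VC-HIT | VC [12, 20]
  [11] addr=0x31 blk=12 s=0: VC-HIT | VC [16, 20]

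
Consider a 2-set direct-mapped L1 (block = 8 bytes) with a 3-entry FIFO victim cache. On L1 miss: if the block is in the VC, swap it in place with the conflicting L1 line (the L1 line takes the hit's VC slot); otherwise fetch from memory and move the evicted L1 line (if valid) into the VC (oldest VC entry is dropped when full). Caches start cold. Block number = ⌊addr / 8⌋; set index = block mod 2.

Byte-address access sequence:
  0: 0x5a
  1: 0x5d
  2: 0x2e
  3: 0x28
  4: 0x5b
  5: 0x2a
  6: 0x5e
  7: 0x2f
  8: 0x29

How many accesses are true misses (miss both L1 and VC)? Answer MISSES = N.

#0 0x5a→b11/s1 MISS; vc=[]
#1 0x5d→b11/s1 L1-HIT; vc=[]
#2 0x2e→b5/s1 MISS; vc=[11]
#3 0x28→b5/s1 L1-HIT; vc=[11]
#4 0x5b→b11/s1 VC-HIT; vc=[5]
#5 0x2a→b5/s1 VC-HIT; vc=[11]
#6 0x5e→b11/s1 VC-HIT; vc=[5]
#7 0x2f→b5/s1 VC-HIT; vc=[11]
#8 0x29→b5/s1 L1-HIT; vc=[11]

MISSES = 2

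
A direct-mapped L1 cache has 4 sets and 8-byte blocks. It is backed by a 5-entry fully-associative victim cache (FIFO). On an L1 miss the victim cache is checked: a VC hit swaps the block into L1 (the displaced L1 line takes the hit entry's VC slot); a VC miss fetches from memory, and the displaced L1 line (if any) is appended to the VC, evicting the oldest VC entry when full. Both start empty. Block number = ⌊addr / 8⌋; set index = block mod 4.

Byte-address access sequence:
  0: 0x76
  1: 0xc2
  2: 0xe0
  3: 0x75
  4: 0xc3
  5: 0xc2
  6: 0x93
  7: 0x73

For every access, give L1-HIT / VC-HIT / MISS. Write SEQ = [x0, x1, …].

#0 0x76→b14/s2 MISS; vc=[]
#1 0xc2→b24/s0 MISS; vc=[]
#2 0xe0→b28/s0 MISS; vc=[24]
#3 0x75→b14/s2 L1-HIT; vc=[24]
#4 0xc3→b24/s0 VC-HIT; vc=[28]
#5 0xc2→b24/s0 L1-HIT; vc=[28]
#6 0x93→b18/s2 MISS; vc=[28,14]
#7 0x73→b14/s2 VC-HIT; vc=[28,18]

SEQ = [MISS, MISS, MISS, L1-HIT, VC-HIT, L1-HIT, MISS, VC-HIT]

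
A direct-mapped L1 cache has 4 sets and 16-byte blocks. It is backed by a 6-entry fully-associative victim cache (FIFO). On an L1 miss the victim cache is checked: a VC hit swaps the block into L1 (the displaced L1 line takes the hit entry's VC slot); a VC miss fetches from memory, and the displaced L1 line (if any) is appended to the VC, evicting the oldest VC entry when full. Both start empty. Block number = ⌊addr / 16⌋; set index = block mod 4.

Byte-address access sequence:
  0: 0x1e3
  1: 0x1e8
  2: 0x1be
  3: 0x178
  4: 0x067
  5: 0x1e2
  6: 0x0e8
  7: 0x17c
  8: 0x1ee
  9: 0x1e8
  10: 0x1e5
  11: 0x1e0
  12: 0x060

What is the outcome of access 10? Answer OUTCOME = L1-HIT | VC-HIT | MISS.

  [0] addr=0x1e3 blk=30 s=2: MISS | VC []
  [1] addr=0x1e8 blk=30 s=2: L1-HIT | VC []
  [2] addr=0x1be blk=27 s=3: MISS | VC []
  [3] addr=0x178 blk=23 s=3: MISS | VC [27]
  [4] addr=0x67 blk=6 s=2: MISS | VC [27, 30]
  [5] addr=0x1e2 blk=30 s=2: VC-HIT | VC [27, 6]
  [6] addr=0xe8 blk=14 s=2: MISS | VC [27, 6, 30]
  [7] addr=0x17c blk=23 s=3: L1-HIT | VC [27, 6, 30]
  [8] addr=0x1ee blk=30 s=2: VC-HIT | VC [27, 6, 14]
  [9] addr=0x1e8 blk=30 s=2: L1-HIT | VC [27, 6, 14]
  [10] addr=0x1e5 blk=30 s=2: L1-HIT | VC [27, 6, 14]
  [11] addr=0x1e0 blk=30 s=2: L1-HIT | VC [27, 6, 14]
  [12] addr=0x60 blk=6 s=2: VC-HIT | VC [27, 30, 14]

OUTCOME = L1-HIT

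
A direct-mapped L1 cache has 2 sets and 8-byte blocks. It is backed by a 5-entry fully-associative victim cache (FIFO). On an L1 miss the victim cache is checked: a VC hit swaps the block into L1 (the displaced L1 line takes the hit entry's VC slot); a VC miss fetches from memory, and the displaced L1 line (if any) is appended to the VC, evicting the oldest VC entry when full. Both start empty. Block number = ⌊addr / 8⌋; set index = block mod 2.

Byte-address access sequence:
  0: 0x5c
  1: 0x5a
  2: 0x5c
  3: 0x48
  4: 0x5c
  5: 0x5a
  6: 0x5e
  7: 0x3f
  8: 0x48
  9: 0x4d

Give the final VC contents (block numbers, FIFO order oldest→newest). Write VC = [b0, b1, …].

#0 0x5c→b11/s1 MISS; vc=[]
#1 0x5a→b11/s1 L1-HIT; vc=[]
#2 0x5c→b11/s1 L1-HIT; vc=[]
#3 0x48→b9/s1 MISS; vc=[11]
#4 0x5c→b11/s1 VC-HIT; vc=[9]
#5 0x5a→b11/s1 L1-HIT; vc=[9]
#6 0x5e→b11/s1 L1-HIT; vc=[9]
#7 0x3f→b7/s1 MISS; vc=[9,11]
#8 0x48→b9/s1 VC-HIT; vc=[7,11]
#9 0x4d→b9/s1 L1-HIT; vc=[7,11]

VC = [7, 11]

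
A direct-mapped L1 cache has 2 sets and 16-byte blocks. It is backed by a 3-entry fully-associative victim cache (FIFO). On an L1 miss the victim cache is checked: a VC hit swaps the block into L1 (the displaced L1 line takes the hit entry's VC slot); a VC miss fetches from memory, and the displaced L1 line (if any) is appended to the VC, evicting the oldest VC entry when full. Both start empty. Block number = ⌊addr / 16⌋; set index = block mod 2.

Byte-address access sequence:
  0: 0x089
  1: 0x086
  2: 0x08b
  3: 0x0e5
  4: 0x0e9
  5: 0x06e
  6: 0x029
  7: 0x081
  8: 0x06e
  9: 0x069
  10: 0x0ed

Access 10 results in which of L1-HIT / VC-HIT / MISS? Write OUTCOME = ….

0: 0x89 (blk 8, set 0) → MISS  vc=[]
1: 0x86 (blk 8, set 0) → L1-HIT  vc=[]
2: 0x8b (blk 8, set 0) → L1-HIT  vc=[]
3: 0xe5 (blk 14, set 0) → MISS  vc=[8]
4: 0xe9 (blk 14, set 0) → L1-HIT  vc=[8]
5: 0x6e (blk 6, set 0) → MISS  vc=[8, 14]
6: 0x29 (blk 2, set 0) → MISS  vc=[8, 14, 6]
7: 0x81 (blk 8, set 0) → VC-HIT  vc=[2, 14, 6]
8: 0x6e (blk 6, set 0) → VC-HIT  vc=[2, 14, 8]
9: 0x69 (blk 6, set 0) → L1-HIT  vc=[2, 14, 8]
10: 0xed (blk 14, set 0) → VC-HIT  vc=[2, 6, 8]

OUTCOME = VC-HIT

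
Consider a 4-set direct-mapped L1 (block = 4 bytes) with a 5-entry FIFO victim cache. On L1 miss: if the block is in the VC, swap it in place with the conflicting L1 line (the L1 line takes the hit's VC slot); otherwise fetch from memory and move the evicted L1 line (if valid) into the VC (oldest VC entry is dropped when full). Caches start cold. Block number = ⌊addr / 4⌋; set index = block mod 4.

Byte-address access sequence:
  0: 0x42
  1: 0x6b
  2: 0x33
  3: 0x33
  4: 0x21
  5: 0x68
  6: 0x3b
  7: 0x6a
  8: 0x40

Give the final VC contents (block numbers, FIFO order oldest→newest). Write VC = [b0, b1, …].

0: 0x42 (blk 16, set 0) → MISS  vc=[]
1: 0x6b (blk 26, set 2) → MISS  vc=[]
2: 0x33 (blk 12, set 0) → MISS  vc=[16]
3: 0x33 (blk 12, set 0) → L1-HIT  vc=[16]
4: 0x21 (blk 8, set 0) → MISS  vc=[16, 12]
5: 0x68 (blk 26, set 2) → L1-HIT  vc=[16, 12]
6: 0x3b (blk 14, set 2) → MISS  vc=[16, 12, 26]
7: 0x6a (blk 26, set 2) → VC-HIT  vc=[16, 12, 14]
8: 0x40 (blk 16, set 0) → VC-HIT  vc=[8, 12, 14]

VC = [8, 12, 14]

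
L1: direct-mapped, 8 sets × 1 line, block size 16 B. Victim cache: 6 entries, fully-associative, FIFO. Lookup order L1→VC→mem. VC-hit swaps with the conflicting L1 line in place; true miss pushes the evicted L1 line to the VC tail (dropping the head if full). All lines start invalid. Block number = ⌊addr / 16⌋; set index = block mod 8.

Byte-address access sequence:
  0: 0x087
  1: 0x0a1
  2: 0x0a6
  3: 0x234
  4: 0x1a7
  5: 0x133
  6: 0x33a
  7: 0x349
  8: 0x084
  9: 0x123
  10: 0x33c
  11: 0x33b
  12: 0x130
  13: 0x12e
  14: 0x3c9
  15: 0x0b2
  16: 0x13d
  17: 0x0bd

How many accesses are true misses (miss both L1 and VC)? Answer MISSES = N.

  [0] addr=0x87 blk=8 s=0: MISS | VC []
  [1] addr=0xa1 blk=10 s=2: MISS | VC []
  [2] addr=0xa6 blk=10 s=2: L1-HIT | VC []
  [3] addr=0x234 blk=35 s=3: MISS | VC []
  [4] addr=0x1a7 blk=26 s=2: MISS | VC [10]
  [5] addr=0x133 blk=19 s=3: MISS | VC [10, 35]
  [6] addr=0x33a blk=51 s=3: MISS | VC [10, 35, 19]
  [7] addr=0x349 blk=52 s=4: MISS | VC [10, 35, 19]
  [8] addr=0x84 blk=8 s=0: L1-HIT | VC [10, 35, 19]
  [9] addr=0x123 blk=18 s=2: MISS | VC [10, 35, 19, 26]
  [10] addr=0x33c blk=51 s=3: L1-HIT | VC [10, 35, 19, 26]
  [11] addr=0x33b blk=51 s=3: L1-HIT | VC [10, 35, 19, 26]
  [12] addr=0x130 blk=19 s=3: VC-HIT | VC [10, 35, 51, 26]
  [13] addr=0x12e blk=18 s=2: L1-HIT | VC [10, 35, 51, 26]
  [14] addr=0x3c9 blk=60 s=4: MISS | VC [10, 35, 51, 26, 52]
  [15] addr=0xb2 blk=11 s=3: MISS | VC [10, 35, 51, 26, 52, 19]
  [16] addr=0x13d blk=19 s=3: VC-HIT | VC [10, 35, 51, 26, 52, 11]
  [17] addr=0xbd blk=11 s=3: VC-HIT | VC [10, 35, 51, 26, 52, 19]

MISSES = 10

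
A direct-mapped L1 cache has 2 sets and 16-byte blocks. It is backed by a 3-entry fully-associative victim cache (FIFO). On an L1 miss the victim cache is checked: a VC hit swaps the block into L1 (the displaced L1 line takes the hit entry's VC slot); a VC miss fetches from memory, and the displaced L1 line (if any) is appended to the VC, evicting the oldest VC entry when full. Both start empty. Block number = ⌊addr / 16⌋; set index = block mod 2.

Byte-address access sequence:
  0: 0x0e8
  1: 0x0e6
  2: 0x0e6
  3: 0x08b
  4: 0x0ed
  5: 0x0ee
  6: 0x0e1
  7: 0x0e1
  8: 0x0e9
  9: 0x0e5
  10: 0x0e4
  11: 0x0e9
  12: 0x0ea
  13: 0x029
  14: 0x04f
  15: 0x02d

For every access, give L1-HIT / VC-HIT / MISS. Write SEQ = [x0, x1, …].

SEQ = [MISS, L1-HIT, L1-HIT, MISS, VC-HIT, L1-HIT, L1-HIT, L1-HIT, L1-HIT, L1-HIT, L1-HIT, L1-HIT, L1-HIT, MISS, MISS, VC-HIT]

#0 0xe8→b14/s0 MISS; vc=[]
#1 0xe6→b14/s0 L1-HIT; vc=[]
#2 0xe6→b14/s0 L1-HIT; vc=[]
#3 0x8b→b8/s0 MISS; vc=[14]
#4 0xed→b14/s0 VC-HIT; vc=[8]
#5 0xee→b14/s0 L1-HIT; vc=[8]
#6 0xe1→b14/s0 L1-HIT; vc=[8]
#7 0xe1→b14/s0 L1-HIT; vc=[8]
#8 0xe9→b14/s0 L1-HIT; vc=[8]
#9 0xe5→b14/s0 L1-HIT; vc=[8]
#10 0xe4→b14/s0 L1-HIT; vc=[8]
#11 0xe9→b14/s0 L1-HIT; vc=[8]
#12 0xea→b14/s0 L1-HIT; vc=[8]
#13 0x29→b2/s0 MISS; vc=[8,14]
#14 0x4f→b4/s0 MISS; vc=[8,14,2]
#15 0x2d→b2/s0 VC-HIT; vc=[8,14,4]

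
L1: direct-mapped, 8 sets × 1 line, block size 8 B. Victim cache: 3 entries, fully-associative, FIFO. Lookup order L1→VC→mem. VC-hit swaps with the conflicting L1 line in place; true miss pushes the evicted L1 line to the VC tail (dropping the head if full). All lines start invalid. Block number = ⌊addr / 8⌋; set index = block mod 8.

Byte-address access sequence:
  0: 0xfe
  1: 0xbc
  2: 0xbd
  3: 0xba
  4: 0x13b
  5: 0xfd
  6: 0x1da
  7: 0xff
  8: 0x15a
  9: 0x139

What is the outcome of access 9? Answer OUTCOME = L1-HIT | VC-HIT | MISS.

OUTCOME = VC-HIT

  [0] addr=0xfe blk=31 s=7: MISS | VC []
  [1] addr=0xbc blk=23 s=7: MISS | VC [31]
  [2] addr=0xbd blk=23 s=7: L1-HIT | VC [31]
  [3] addr=0xba blk=23 s=7: L1-HIT | VC [31]
  [4] addr=0x13b blk=39 s=7: MISS | VC [31, 23]
  [5] addr=0xfd blk=31 s=7: VC-HIT | VC [39, 23]
  [6] addr=0x1da blk=59 s=3: MISS | VC [39, 23]
  [7] addr=0xff blk=31 s=7: L1-HIT | VC [39, 23]
  [8] addr=0x15a blk=43 s=3: MISS | VC [39, 23, 59]
  [9] addr=0x139 blk=39 s=7: VC-HIT | VC [31, 23, 59]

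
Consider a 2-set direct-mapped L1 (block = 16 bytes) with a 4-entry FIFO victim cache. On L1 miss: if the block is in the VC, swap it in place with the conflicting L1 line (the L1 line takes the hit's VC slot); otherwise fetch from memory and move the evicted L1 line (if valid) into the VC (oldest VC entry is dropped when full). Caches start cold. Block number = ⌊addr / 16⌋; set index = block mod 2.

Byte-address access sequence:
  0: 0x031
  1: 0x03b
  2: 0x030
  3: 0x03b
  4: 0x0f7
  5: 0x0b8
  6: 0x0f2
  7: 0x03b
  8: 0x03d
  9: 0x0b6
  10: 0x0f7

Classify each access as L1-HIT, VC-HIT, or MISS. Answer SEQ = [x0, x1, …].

SEQ = [MISS, L1-HIT, L1-HIT, L1-HIT, MISS, MISS, VC-HIT, VC-HIT, L1-HIT, VC-HIT, VC-HIT]

  [0] addr=0x31 blk=3 s=1: MISS | VC []
  [1] addr=0x3b blk=3 s=1: L1-HIT | VC []
  [2] addr=0x30 blk=3 s=1: L1-HIT | VC []
  [3] addr=0x3b blk=3 s=1: L1-HIT | VC []
  [4] addr=0xf7 blk=15 s=1: MISS | VC [3]
  [5] addr=0xb8 blk=11 s=1: MISS | VC [3, 15]
  [6] addr=0xf2 blk=15 s=1: VC-HIT | VC [3, 11]
  [7] addr=0x3b blk=3 s=1: VC-HIT | VC [15, 11]
  [8] addr=0x3d blk=3 s=1: L1-HIT | VC [15, 11]
  [9] addr=0xb6 blk=11 s=1: VC-HIT | VC [15, 3]
  [10] addr=0xf7 blk=15 s=1: VC-HIT | VC [11, 3]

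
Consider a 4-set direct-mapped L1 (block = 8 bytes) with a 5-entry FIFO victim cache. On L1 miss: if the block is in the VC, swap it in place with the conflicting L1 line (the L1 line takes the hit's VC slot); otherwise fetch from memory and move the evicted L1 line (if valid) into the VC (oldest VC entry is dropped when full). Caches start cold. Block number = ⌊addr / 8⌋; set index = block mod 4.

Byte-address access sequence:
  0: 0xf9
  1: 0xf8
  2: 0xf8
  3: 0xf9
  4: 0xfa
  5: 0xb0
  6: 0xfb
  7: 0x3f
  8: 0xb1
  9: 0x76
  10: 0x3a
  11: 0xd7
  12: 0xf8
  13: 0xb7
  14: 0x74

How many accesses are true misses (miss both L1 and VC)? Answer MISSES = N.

MISSES = 5

  [0] addr=0xf9 blk=31 s=3: MISS | VC []
  [1] addr=0xf8 blk=31 s=3: L1-HIT | VC []
  [2] addr=0xf8 blk=31 s=3: L1-HIT | VC []
  [3] addr=0xf9 blk=31 s=3: L1-HIT | VC []
  [4] addr=0xfa blk=31 s=3: L1-HIT | VC []
  [5] addr=0xb0 blk=22 s=2: MISS | VC []
  [6] addr=0xfb blk=31 s=3: L1-HIT | VC []
  [7] addr=0x3f blk=7 s=3: MISS | VC [31]
  [8] addr=0xb1 blk=22 s=2: L1-HIT | VC [31]
  [9] addr=0x76 blk=14 s=2: MISS | VC [31, 22]
  [10] addr=0x3a blk=7 s=3: L1-HIT | VC [31, 22]
  [11] addr=0xd7 blk=26 s=2: MISS | VC [31, 22, 14]
  [12] addr=0xf8 blk=31 s=3: VC-HIT | VC [7, 22, 14]
  [13] addr=0xb7 blk=22 s=2: VC-HIT | VC [7, 26, 14]
  [14] addr=0x74 blk=14 s=2: VC-HIT | VC [7, 26, 22]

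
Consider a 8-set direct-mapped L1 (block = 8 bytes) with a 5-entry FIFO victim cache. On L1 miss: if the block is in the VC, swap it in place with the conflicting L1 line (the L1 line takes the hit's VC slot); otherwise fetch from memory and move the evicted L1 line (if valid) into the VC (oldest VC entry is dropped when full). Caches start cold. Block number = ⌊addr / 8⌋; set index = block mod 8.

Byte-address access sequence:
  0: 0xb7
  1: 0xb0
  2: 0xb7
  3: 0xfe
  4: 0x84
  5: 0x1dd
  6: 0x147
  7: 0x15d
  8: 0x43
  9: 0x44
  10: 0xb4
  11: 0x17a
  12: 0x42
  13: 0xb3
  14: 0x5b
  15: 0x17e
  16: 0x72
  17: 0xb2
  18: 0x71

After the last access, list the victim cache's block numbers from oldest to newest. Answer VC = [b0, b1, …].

VC = [59, 40, 31, 43, 22]

0: 0xb7 (blk 22, set 6) → MISS  vc=[]
1: 0xb0 (blk 22, set 6) → L1-HIT  vc=[]
2: 0xb7 (blk 22, set 6) → L1-HIT  vc=[]
3: 0xfe (blk 31, set 7) → MISS  vc=[]
4: 0x84 (blk 16, set 0) → MISS  vc=[]
5: 0x1dd (blk 59, set 3) → MISS  vc=[]
6: 0x147 (blk 40, set 0) → MISS  vc=[16]
7: 0x15d (blk 43, set 3) → MISS  vc=[16, 59]
8: 0x43 (blk 8, set 0) → MISS  vc=[16, 59, 40]
9: 0x44 (blk 8, set 0) → L1-HIT  vc=[16, 59, 40]
10: 0xb4 (blk 22, set 6) → L1-HIT  vc=[16, 59, 40]
11: 0x17a (blk 47, set 7) → MISS  vc=[16, 59, 40, 31]
12: 0x42 (blk 8, set 0) → L1-HIT  vc=[16, 59, 40, 31]
13: 0xb3 (blk 22, set 6) → L1-HIT  vc=[16, 59, 40, 31]
14: 0x5b (blk 11, set 3) → MISS  vc=[16, 59, 40, 31, 43]
15: 0x17e (blk 47, set 7) → L1-HIT  vc=[16, 59, 40, 31, 43]
16: 0x72 (blk 14, set 6) → MISS  vc=[59, 40, 31, 43, 22]
17: 0xb2 (blk 22, set 6) → VC-HIT  vc=[59, 40, 31, 43, 14]
18: 0x71 (blk 14, set 6) → VC-HIT  vc=[59, 40, 31, 43, 22]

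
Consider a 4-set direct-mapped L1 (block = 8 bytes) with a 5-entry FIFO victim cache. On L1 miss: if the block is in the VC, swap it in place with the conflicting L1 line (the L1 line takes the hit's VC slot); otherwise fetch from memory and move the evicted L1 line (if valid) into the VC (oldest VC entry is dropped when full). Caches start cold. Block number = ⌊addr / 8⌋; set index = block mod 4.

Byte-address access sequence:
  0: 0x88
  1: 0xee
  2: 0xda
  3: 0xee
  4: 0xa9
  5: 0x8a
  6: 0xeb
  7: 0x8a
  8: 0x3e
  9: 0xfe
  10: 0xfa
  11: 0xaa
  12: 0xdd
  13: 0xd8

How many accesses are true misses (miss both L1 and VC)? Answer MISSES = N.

  [0] addr=0x88 blk=17 s=1: MISS | VC []
  [1] addr=0xee blk=29 s=1: MISS | VC [17]
  [2] addr=0xda blk=27 s=3: MISS | VC [17]
  [3] addr=0xee blk=29 s=1: L1-HIT | VC [17]
  [4] addr=0xa9 blk=21 s=1: MISS | VC [17, 29]
  [5] addr=0x8a blk=17 s=1: VC-HIT | VC [21, 29]
  [6] addr=0xeb blk=29 s=1: VC-HIT | VC [21, 17]
  [7] addr=0x8a blk=17 s=1: VC-HIT | VC [21, 29]
  [8] addr=0x3e blk=7 s=3: MISS | VC [21, 29, 27]
  [9] addr=0xfe blk=31 s=3: MISS | VC [21, 29, 27, 7]
  [10] addr=0xfa blk=31 s=3: L1-HIT | VC [21, 29, 27, 7]
  [11] addr=0xaa blk=21 s=1: VC-HIT | VC [17, 29, 27, 7]
  [12] addr=0xdd blk=27 s=3: VC-HIT | VC [17, 29, 31, 7]
  [13] addr=0xd8 blk=27 s=3: L1-HIT | VC [17, 29, 31, 7]

MISSES = 6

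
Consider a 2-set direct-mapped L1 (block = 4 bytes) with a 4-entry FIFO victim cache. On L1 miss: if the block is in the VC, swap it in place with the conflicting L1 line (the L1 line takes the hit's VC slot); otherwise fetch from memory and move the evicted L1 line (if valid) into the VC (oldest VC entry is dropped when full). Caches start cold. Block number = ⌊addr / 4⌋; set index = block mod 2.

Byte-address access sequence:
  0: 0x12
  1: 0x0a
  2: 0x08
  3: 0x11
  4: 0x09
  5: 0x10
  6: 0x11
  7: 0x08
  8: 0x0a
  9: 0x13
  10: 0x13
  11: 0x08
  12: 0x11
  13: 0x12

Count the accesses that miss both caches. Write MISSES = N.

#0 0x12→b4/s0 MISS; vc=[]
#1 0xa→b2/s0 MISS; vc=[4]
#2 0x8→b2/s0 L1-HIT; vc=[4]
#3 0x11→b4/s0 VC-HIT; vc=[2]
#4 0x9→b2/s0 VC-HIT; vc=[4]
#5 0x10→b4/s0 VC-HIT; vc=[2]
#6 0x11→b4/s0 L1-HIT; vc=[2]
#7 0x8→b2/s0 VC-HIT; vc=[4]
#8 0xa→b2/s0 L1-HIT; vc=[4]
#9 0x13→b4/s0 VC-HIT; vc=[2]
#10 0x13→b4/s0 L1-HIT; vc=[2]
#11 0x8→b2/s0 VC-HIT; vc=[4]
#12 0x11→b4/s0 VC-HIT; vc=[2]
#13 0x12→b4/s0 L1-HIT; vc=[2]

MISSES = 2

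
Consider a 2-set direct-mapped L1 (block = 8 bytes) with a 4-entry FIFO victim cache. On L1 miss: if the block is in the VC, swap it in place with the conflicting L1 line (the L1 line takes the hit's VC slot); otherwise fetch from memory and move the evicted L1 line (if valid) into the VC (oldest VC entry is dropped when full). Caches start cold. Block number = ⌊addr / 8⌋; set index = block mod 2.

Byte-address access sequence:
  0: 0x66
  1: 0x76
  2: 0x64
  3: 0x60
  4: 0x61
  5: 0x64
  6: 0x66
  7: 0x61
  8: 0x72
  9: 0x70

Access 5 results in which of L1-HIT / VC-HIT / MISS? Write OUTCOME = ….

  [0] addr=0x66 blk=12 s=0: MISS | VC []
  [1] addr=0x76 blk=14 s=0: MISS | VC [12]
  [2] addr=0x64 blk=12 s=0: VC-HIT | VC [14]
  [3] addr=0x60 blk=12 s=0: L1-HIT | VC [14]
  [4] addr=0x61 blk=12 s=0: L1-HIT | VC [14]
  [5] addr=0x64 blk=12 s=0: L1-HIT | VC [14]
  [6] addr=0x66 blk=12 s=0: L1-HIT | VC [14]
  [7] addr=0x61 blk=12 s=0: L1-HIT | VC [14]
  [8] addr=0x72 blk=14 s=0: VC-HIT | VC [12]
  [9] addr=0x70 blk=14 s=0: L1-HIT | VC [12]

OUTCOME = L1-HIT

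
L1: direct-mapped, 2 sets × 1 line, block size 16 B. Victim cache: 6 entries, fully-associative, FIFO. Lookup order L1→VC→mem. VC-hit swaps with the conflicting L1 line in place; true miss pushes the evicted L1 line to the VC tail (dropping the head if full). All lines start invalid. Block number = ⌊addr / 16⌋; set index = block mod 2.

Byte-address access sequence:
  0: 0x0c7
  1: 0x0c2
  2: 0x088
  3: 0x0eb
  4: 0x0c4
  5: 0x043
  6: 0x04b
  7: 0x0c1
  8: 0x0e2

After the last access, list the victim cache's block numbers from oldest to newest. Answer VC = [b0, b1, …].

VC = [12, 8, 4]

0: 0xc7 (blk 12, set 0) → MISS  vc=[]
1: 0xc2 (blk 12, set 0) → L1-HIT  vc=[]
2: 0x88 (blk 8, set 0) → MISS  vc=[12]
3: 0xeb (blk 14, set 0) → MISS  vc=[12, 8]
4: 0xc4 (blk 12, set 0) → VC-HIT  vc=[14, 8]
5: 0x43 (blk 4, set 0) → MISS  vc=[14, 8, 12]
6: 0x4b (blk 4, set 0) → L1-HIT  vc=[14, 8, 12]
7: 0xc1 (blk 12, set 0) → VC-HIT  vc=[14, 8, 4]
8: 0xe2 (blk 14, set 0) → VC-HIT  vc=[12, 8, 4]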